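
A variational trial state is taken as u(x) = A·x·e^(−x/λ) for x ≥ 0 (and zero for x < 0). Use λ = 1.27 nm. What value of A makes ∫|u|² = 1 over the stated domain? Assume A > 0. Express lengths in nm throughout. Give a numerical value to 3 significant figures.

Normalization requires ∫|u|² dx = 1, integrated from 0 to ∞.
Using ∫₀^∞ xⁿ e^(−αx) dx = n!/αⁿ⁺¹, the integral (without the A² prefactor) comes out to λ^3/4.
Setting this equal to 1 gives A² = 1/(λ^3/4).
Substituting λ = 1.27 gives A² = 1.953, so A = 1.397.

A ≈ 1.40 nm^(-3/2)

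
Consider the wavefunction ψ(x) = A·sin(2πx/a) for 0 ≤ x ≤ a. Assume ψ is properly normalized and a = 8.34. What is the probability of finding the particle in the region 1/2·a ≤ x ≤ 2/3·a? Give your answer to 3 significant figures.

P = ∫_{1/2·a}^{2/3·a} |ψ(x)|² dx.
With A² fixed by ∫|ψ|² = 1, i.e. A² = (a/2)^(−1), substitute and integrate.
Let u = x/a; then A² and the length scale cancel, so P = ∫_{1/2}^{2/3} sin(2·π·u)^2 du ÷ ∫_{0}^{1} sin(2·π·u)^2 du.
An antiderivative of sin(2·π·u)^2 is u/2 - sin(4·π·u)/(8·π); evaluating from 1/2 to 2/3 gives -√(3)/(16·π) + 1/12, while the full integral is 1/2.
Evaluating gives P = (-√(3)/8 + π/6)/π.

P ≈ 0.0978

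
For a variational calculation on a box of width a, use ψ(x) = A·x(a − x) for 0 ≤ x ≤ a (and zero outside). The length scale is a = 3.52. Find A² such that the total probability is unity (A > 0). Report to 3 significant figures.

A^2 ≈ 0.0555

Normalization requires ∫|ψ|² dx = 1, integrated from 0 to a.
∫|ψ|² dx = A²·(a^5/30).
Hence A² = 1/[a^5/30].
Substituting a = 3.52 gives A² = 0.05551, so A = 0.2356.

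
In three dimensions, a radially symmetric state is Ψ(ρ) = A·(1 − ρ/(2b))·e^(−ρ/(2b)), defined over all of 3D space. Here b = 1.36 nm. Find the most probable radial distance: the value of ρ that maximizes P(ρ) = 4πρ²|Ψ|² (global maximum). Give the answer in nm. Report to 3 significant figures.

Differentiate P(ρ) = 4πρ²|Ψ|² with respect to ρ and set to zero.
This gives ρ = b·(√(5) + 3).
With b = 1.36, the most probable radial distance is 7.121 nm.

ρ ≈ 7.12 nm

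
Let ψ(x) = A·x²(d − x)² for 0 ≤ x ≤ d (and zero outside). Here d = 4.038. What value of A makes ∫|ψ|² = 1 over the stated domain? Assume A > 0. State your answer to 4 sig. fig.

A ≈ 0.04698

We need A² ∫|f|² dx = 1, taking the integral from 0 to d.
With ψ = A·x²(d − x)², the integral evaluates to A²·[d^9/630].
Plugging in d = 4.038 yields A = 0.046981.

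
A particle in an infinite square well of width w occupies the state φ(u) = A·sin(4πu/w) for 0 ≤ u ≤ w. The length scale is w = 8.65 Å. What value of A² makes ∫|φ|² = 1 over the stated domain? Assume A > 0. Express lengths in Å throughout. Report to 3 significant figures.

Normalization requires ∫|φ|² du = 1, integrated from 0 to w.
The integral (without the A² prefactor) comes out to w/2.
Hence A² = 1/[w/2].
Plugging in w = 8.65 yields A = 0.4808.

A^2 ≈ 0.231 Å^(-1)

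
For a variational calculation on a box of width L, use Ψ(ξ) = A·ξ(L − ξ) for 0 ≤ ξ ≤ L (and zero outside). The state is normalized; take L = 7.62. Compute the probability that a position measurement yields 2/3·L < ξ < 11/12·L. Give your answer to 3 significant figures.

P ≈ 0.205

P = ∫_{2/3·L}^{11/12·L} |Ψ(ξ)|² dξ.
The normalization integral ∫|Ψ|²dξ over the whole domain equals L^5/30·A², and A² cancels in the ratio.
Substituting u = ξ/L, A² and the length scale cancel in the ratio: P = ∫_{2/3}^{11/12} u^2·(1 - u)^2 du / ∫_{0}^{1} u^2·(1 - u)^2 du.
Using ∫ u^2·(1 - u)^2 du = u^3·(6·u^2 - 15·u + 10)/30, the numerator is ≈ 0.0068263 and the denominator is 1/30.
The result is P = 0.2048.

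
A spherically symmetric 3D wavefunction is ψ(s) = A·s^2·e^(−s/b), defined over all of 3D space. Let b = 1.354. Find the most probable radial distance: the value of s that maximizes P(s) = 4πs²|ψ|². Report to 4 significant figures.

Set d/ds [P(s) = 4πs²|ψ|²] = 0 and solve for s > 0.
Solving yields s = 3·b.
With b = 1.354, the most probable radial distance is 4.0620.

s ≈ 4.062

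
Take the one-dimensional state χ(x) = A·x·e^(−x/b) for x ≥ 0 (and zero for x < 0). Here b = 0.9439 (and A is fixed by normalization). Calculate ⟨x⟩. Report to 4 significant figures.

The expectation value is the |χ|²-weighted average of x: ∫ x|χ|² dx.
Since the A² factors cancel between numerator and denominator, ⟨x⟩ = 3·b/2.
With b = 0.9439, ⟨x⟩ = 1.4159.

⟨x⟩ ≈ 1.416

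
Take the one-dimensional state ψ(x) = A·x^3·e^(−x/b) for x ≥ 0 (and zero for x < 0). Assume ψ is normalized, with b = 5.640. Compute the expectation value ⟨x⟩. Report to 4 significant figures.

⟨x⟩ ≈ 19.74

The expectation value is the |ψ|²-weighted average of x: ∫ x|ψ|² dx.
Since the A² factors cancel between numerator and denominator, ⟨x⟩ = 7·b/2.
Putting b = 5.640 gives 19.740.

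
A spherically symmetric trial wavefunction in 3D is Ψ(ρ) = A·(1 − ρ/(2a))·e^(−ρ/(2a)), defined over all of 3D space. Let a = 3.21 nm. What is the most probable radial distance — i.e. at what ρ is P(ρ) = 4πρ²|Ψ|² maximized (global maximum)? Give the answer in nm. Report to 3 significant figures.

The maximum of P(ρ) = 4πρ²|Ψ|² occurs where its derivative vanishes.
This gives ρ = a·(√(5) + 3).
With a = 3.21, the most probable radial distance is 16.81 nm.

ρ ≈ 16.8 nm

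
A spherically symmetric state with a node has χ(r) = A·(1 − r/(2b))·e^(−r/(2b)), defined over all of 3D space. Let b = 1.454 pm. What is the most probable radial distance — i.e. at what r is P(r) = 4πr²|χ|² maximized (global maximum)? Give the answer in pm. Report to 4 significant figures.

The maximum of P(r) = 4πr²|χ|² occurs where its derivative vanishes.
This gives r = b·(√(5) + 3).
With b = 1.454, the most probable radial distance is 7.6132 pm.

r ≈ 7.613 pm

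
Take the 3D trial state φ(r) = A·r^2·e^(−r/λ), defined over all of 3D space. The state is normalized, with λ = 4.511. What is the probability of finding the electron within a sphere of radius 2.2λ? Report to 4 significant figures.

P ≈ 0.1564

P = ∫ |φ|² 4πr² dr over r ≤ 2.2λ.
Normalization gives A² = 1/(45·π·λ^7/2).
In terms of u = r/λ (A², 4π and the length scale all cancel between numerator and denominator), P = [∫_{0}^{2.2} u^6·e^(-2·u) du] / [∫_{0}^{∞} u^6·e^(-2·u) du].
An antiderivative of u^6·e^(-2·u) is -(4·u^6 + 12·u^5 + 30·u^4 + 60·u^3 + 90·u^2 + 90·u + 45)·e^(-2·u)/8; evaluating from 0 to 2.2 gives ≈ 0.879496, while the full integral is 45/8.
This evaluates to P = 0.15635.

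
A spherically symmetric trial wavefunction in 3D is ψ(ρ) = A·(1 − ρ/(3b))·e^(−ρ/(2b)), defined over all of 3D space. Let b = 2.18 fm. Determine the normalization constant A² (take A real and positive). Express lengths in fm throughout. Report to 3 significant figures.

A^2 ≈ 0.0115 fm^(-3)

The normalization condition is ∫|ψ|² 4πρ² dρ = 1 from 0 to ∞.
∫|ψ|² 4πρ² dρ = A²·(8·π·b^3/3).
So A² = (8·π·b^3/3)^(−1).
With b = 2.18: A² = 0.01152 and A = 0.1073.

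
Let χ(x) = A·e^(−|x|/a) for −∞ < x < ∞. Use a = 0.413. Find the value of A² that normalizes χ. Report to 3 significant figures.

A^2 ≈ 2.42

Normalization requires ∫|χ|² dx = 1, integrated from −∞ to ∞.
∫|χ|² dx = A²·(a).
Setting this equal to 1 gives A² = 1/(a).
Substituting a = 0.413 gives A² = 2.421, so A = 1.556.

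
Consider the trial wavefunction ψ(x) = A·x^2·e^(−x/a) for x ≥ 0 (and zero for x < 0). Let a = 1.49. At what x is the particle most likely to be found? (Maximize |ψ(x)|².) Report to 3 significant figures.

x ≈ 2.98

Differentiate |ψ(x)|² with respect to x and set to zero.
This gives x = 2·a.
With a = 1.49, the most probable position is 2.980.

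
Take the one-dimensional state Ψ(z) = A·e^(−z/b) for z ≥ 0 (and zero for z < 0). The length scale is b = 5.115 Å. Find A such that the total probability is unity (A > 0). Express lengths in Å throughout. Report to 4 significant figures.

A ≈ 0.6253 Å^(-1/2)

We need A² ∫|f|² dz = 1, taking the integral from 0 to ∞.
With ∫₀^∞ z^0 e^(−αz) dz = 0!/α^1, the integral (without the A² prefactor) comes out to b/2.
Hence A² = 1/[b/2].
Plugging in b = 5.115 yields A = 0.62531.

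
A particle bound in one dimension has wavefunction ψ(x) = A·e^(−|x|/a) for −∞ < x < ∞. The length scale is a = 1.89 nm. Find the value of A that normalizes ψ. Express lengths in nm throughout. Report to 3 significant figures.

Normalization requires ∫|ψ|² dx = 1, integrated from −∞ to ∞.
Recall ∫₀^∞ x^m e^(−x/β) dx = m!·β^(m+1), carrying out the integral gives A² · a.
So A² = (a)^(−1).
Plugging in a = 1.89 yields A = 0.7274.

A ≈ 0.727 nm^(-1/2)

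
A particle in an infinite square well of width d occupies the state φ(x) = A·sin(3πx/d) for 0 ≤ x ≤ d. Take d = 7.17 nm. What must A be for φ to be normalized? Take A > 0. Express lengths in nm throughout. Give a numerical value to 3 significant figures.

Normalization requires ∫|φ|² dx = 1, integrated from 0 to d.
Using sin²θ = (1 − cos 2θ)/2, carrying out the integral gives A² · d/2.
Hence A² = 1/[d/2].
Plugging in d = 7.17 yields A = 0.5281.

A ≈ 0.528 nm^(-1/2)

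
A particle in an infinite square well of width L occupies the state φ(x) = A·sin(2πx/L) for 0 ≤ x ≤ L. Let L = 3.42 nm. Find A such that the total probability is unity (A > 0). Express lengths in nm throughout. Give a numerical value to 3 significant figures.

Normalization requires ∫|φ|² dx = 1, integrated from 0 to L.
With φ = A·sin(2πx/L), the integral evaluates to A²·[L/2].
Hence A² = 1/[L/2].
With L = 3.42: A² = 0.5848 and A = 0.7647.

A ≈ 0.765 nm^(-1/2)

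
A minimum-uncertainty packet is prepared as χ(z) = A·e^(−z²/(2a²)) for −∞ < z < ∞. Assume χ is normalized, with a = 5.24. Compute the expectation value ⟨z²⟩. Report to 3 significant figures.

The expectation value is the |χ|²-weighted average of z^2: ∫ z^2|χ|² dz.
Evaluating both integrals, ⟨z²⟩ = a^2/2.
With a = 5.24, ⟨z^2⟩ = 13.73.

⟨z^2⟩ ≈ 13.7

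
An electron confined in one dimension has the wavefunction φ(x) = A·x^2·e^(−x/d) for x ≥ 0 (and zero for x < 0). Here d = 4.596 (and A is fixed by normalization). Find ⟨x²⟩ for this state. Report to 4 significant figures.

⟨x^2⟩ ≈ 158.4

The expectation value is the |φ|²-weighted average of x^2: ∫ x^2|φ|² dx.
Recall ∫₀^∞ x^m e^(−x/β) dx = m!·β^(m+1), evaluating both integrals, ⟨x²⟩ = 15·d^2/2.
Putting d = 4.596 gives 158.42.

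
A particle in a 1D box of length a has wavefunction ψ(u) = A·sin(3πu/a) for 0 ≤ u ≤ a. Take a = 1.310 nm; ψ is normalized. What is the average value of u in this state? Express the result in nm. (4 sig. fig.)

By definition ⟨u⟩ = ∫ u |ψ(u)|² du.
The ratio of the moment integral to the normalization integral gives ⟨u⟩ = a/2.
With a = 1.310, ⟨u⟩ = 0.65500.

⟨u⟩ ≈ 0.6550 nm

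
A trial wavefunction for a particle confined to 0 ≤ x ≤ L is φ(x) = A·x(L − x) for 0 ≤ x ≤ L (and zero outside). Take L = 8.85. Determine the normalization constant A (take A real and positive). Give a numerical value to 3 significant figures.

A ≈ 0.0235

Normalization requires ∫|φ|² dx = 1, integrated from 0 to L.
Expanding the polynomial and integrating term by term, carrying out the integral gives A² · L^5/30.
So A² = (L^5/30)^(−1).
Plugging in L = 8.85 yields A = 0.02351.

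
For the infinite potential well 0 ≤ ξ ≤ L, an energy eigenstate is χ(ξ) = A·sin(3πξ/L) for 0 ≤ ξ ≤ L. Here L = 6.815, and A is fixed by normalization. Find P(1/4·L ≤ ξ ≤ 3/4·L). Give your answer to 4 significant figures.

The probability is P = ∫ |χ|² dξ over [1/4·L, 3/4·L].
The normalization integral ∫|χ|²dξ over the whole domain equals L/2·A², and A² cancels in the ratio.
Let u = ξ/L; then A² and the length scale cancel, so P = ∫_{1/4}^{3/4} sin(3·π·u)^2 du ÷ ∫_{0}^{1} sin(3·π·u)^2 du.
An antiderivative of sin(3·π·u)^2 is u/2 - sin(6·π·u)/(12·π); evaluating from 1/4 to 3/4 gives 1/4 - 1/(6·π), while the full integral is 1/2.
The result is P = (-2 + 3·π)/(6·π).

P ≈ 0.3939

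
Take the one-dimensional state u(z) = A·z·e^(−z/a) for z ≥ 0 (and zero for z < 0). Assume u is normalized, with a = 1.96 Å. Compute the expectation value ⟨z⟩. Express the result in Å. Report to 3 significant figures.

⟨z⟩ = ∫ z |u|² dz over the full domain.
The ratio of the moment integral to the normalization integral gives ⟨z⟩ = 3·a/2.
With a = 1.96, ⟨z⟩ = 2.940.

⟨z⟩ ≈ 2.94 Å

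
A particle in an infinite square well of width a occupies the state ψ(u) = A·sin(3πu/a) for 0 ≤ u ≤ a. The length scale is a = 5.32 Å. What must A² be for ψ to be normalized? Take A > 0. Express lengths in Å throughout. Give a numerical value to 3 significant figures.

A^2 ≈ 0.376 Å^(-1)

We need A² ∫|f|² du = 1, taking the integral from 0 to a.
With ∫₀^a sin²(nπu/a) du = a/2, with ψ = A·sin(3πu/a), the integral evaluates to A²·[a/2].
Setting this equal to 1 gives A² = 1/(a/2).
Plugging in a = 5.32 yields A = 0.6131.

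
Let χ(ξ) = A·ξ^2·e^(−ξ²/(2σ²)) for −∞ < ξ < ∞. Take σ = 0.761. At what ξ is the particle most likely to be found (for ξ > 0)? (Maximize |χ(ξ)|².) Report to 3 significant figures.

ξ ≈ 1.08

The maximum of |χ(ξ)|² occurs where its derivative vanishes.
Solving yields ξ = √(2)·σ.
With σ = 0.761, the value of ξ > 0 at which the probability density is greatest is 1.076.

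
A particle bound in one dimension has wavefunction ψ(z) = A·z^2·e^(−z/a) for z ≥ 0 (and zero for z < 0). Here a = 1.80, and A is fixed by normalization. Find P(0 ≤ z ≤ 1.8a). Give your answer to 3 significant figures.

P ≈ 0.294

P = ∫_{0}^{1.8a} |ψ(z)|² dz.
With A² fixed by ∫|ψ|² = 1, i.e. A² = (3·a^5/4)^(−1), substitute and integrate.
Let u = z/a; then A² and the length scale cancel, so P = ∫_{0}^{1.8} u^4·e^(-2·u) du ÷ ∫_{0}^{∞} u^4·e^(-2·u) du.
Using ∫ u^4·e^(-2·u) du = -(u^4/2 + u^3 + 3·u^2/2 + 3·u/2 + 3/4)·e^(-2·u), the numerator is ≈ 0.22017 and the denominator is 3/4.
The result is P = 0.2936.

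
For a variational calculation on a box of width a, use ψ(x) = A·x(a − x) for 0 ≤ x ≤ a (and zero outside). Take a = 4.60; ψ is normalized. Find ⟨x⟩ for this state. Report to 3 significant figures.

⟨x⟩ ≈ 2.30

The expectation value is the |ψ|²-weighted average of x: ∫ x|ψ|² dx.
Evaluating both integrals, ⟨x⟩ = a/2.
With a = 4.60, ⟨x⟩ = 2.300.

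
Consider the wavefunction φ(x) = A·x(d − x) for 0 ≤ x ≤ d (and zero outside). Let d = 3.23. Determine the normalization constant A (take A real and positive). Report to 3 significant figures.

Normalization requires ∫|φ|² dx = 1, integrated from 0 to d.
Expanding the polynomial and integrating term by term, ∫|φ|² dx = A²·(d^5/30).
With d = 3.23: A² = 0.08533 and A = 0.2921.

A ≈ 0.292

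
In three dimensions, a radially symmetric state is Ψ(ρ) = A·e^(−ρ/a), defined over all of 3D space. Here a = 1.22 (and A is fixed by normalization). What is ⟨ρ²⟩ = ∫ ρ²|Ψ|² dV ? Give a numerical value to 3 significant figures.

⟨ρ^2⟩ ≈ 4.47

By definition ⟨ρ²⟩ = ∫ ρ^2 |Ψ(ρ)|² 4πρ² dρ.
Recall ∫₀^∞ ρ^m e^(−ρ/β) dρ = m!·β^(m+1), since the A² factors cancel between numerator and denominator, ⟨ρ²⟩ = 3·a^2.
With a = 1.22, ⟨ρ^2⟩ = 4.465.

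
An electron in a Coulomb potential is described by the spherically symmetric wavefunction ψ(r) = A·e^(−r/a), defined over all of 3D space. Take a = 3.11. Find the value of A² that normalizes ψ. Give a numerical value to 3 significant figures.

The normalization condition is ∫|ψ|² 4πr² dr = 1 from 0 to ∞.
Using ∫₀^∞ rⁿ e^(−αr) dr = n!/αⁿ⁺¹, with ψ = A·e^(−r/a), the integral evaluates to A²·[π·a^3].
With a = 3.11: A² = 0.01058 and A = 0.1029.

A^2 ≈ 0.0106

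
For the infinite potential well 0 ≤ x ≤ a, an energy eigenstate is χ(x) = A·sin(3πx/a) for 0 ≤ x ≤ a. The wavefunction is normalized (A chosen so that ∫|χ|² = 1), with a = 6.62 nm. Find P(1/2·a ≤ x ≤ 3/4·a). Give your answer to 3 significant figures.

P ≈ 0.197

P = ∫_{1/2·a}^{3/4·a} |χ(x)|² dx.
Since A² = 1/(a/2), this is the region integral divided by the full normalization integral.
In terms of u = x/a (A² and the length scale cancel between numerator and denominator), P = [∫_{1/2}^{3/4} sin(3·π·u)^2 du] / [∫_{0}^{1} sin(3·π·u)^2 du].
Using ∫ sin(3·π·u)^2 du = u/2 - sin(6·π·u)/(12·π), the numerator is 1/8 - 1/(12·π) and the denominator is 1/2.
Evaluating gives P = (-2 + 3·π)/(12·π).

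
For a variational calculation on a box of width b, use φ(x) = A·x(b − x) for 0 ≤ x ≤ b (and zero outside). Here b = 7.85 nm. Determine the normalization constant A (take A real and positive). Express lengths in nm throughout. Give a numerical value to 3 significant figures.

Normalization requires ∫|φ|² dx = 1, integrated from 0 to b.
∫|φ|² dx = A²·(b^5/30).
Setting this equal to 1 gives A² = 1/(b^5/30).
Substituting b = 7.85 gives A² = 0.001006, so A = 0.03172.

A ≈ 0.0317 nm^(-5/2)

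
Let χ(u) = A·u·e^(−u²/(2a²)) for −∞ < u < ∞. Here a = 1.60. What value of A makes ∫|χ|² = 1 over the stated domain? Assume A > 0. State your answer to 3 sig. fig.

A ≈ 0.525

Normalization requires ∫|χ|² du = 1, integrated from −∞ to ∞.
With χ = A·u·e^(−u²/(2a²)), the integral evaluates to A²·[√(π)·a^3/2].
So A² = (√(π)·a^3/2)^(−1).
With a = 1.60: A² = 0.2755 and A = 0.5249.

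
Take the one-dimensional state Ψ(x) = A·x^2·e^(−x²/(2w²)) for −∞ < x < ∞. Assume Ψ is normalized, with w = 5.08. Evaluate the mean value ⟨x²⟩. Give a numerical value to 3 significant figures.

⟨x^2⟩ ≈ 64.5

⟨x²⟩ = ∫ x^2 |Ψ|² dx over the full domain.
With ∫_{−∞}^{∞} x^(2m) e^(−αx²) dx = (2m−1)!!·√π / (2^m α^(m+1/2)), the ratio of the moment integral to the normalization integral gives ⟨x²⟩ = 5·w^2/2.
With w = 5.08, ⟨x^2⟩ = 64.52.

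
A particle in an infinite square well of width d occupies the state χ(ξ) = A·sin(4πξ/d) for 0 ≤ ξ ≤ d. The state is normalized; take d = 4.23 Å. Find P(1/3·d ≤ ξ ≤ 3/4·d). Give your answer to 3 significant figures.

|χ|² is the probability density, so P = ∫_{1/3·d}^{3/4·d} |χ|² dξ.
Since A² = 1/(d/2), this is the region integral divided by the full normalization integral.
Substituting u = ξ/d, A² and the length scale cancel in the ratio: P = ∫_{1/3}^{3/4} sin(4·π·u)^2 du / ∫_{0}^{1} sin(4·π·u)^2 du.
An antiderivative of sin(4·π·u)^2 is u/2 - sin(4·π·u)·cos(4·π·u)/(8·π); evaluating from 1/3 to 3/4 gives √(3)/(32·π) + 5/24, while the full integral is 1/2.
The result is P = √(3)/(16·π) + 5/12.

P ≈ 0.451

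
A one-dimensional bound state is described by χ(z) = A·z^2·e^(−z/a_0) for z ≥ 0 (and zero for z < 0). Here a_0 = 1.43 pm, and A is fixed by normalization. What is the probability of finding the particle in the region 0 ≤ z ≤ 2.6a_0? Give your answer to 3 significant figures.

P ≈ 0.594

|χ|² is the probability density, so P = ∫_{0}^{2.6a_0} |χ|² dz.
Since A² = 1/(3·a_0^5/4), this is the region integral divided by the full normalization integral.
Substituting u = z/a_0, A² and the length scale cancel in the ratio: P = ∫_{0}^{2.6} u^4·e^(-2·u) du / ∫_{0}^{∞} u^4·e^(-2·u) du.
Using ∫ u^4·e^(-2·u) du = -(u^4/2 + u^3 + 3·u^2/2 + 3·u/2 + 3/4)·e^(-2·u), the numerator is ≈ 0.44540 and the denominator is 3/4.
This works out to P = 0.5939.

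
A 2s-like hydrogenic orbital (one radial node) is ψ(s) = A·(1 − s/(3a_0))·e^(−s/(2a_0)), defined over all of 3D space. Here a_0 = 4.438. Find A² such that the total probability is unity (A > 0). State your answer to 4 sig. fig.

A^2 ≈ 0.001366

The normalization condition is ∫|ψ|² 4πs² ds = 1 from 0 to ∞.
The integral (without the A² prefactor) comes out to 8·π·a_0^3/3.
Plugging in a_0 = 4.438 yields A = 0.036954.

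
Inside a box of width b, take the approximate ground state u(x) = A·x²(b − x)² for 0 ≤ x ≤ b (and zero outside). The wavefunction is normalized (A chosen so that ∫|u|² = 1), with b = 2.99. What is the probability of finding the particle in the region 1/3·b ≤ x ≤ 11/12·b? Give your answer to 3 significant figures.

P ≈ 0.855

The probability is P = ∫ |u|² dx over [1/3·b, 11/12·b].
The normalization integral ∫|u|²dx over the whole domain equals b^9/630·A², and A² cancels in the ratio.
Let t = x/b; then A² and the length scale cancel, so P = ∫_{1/3}^{11/12} t^4·(1 - t)^4 dt ÷ ∫_{0}^{1} t^4·(1 - t)^4 dt.
With ∫ t^4·(1 - t)^4 dt = t^5·(70·t^4 - 315·t^3 + 540·t^2 - 420·t + 126)/630 + C, the region integral is ≈ 0.0013568 and the full one is 1/630.
Evaluating gives P = 0.8548.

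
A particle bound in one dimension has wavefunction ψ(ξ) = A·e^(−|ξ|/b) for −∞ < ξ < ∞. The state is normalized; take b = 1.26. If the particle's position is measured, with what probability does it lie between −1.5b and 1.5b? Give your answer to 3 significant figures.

|ψ|² is the probability density, so P = ∫_{−1.5b}^{1.5b} |ψ|² dξ.
The normalization integral ∫|ψ|²dξ over the whole domain equals b·A², and A² cancels in the ratio.
By symmetry take twice the ξ ≥ 0 contribution in numerator and denominator; the 2's cancel. Let u = ξ/b; then A² and the length scale cancel, so P = ∫_{0}^{1.5} e^(-2·u) du ÷ ∫_{0}^{∞} e^(-2·u) du.
With ∫ e^(-2·u) du = -e^(-2·u)/2 + C, the region integral is 1/2 - e^(-3)/2 and the full one is 1/2.
Evaluating gives P = 0.9502.

P ≈ 0.950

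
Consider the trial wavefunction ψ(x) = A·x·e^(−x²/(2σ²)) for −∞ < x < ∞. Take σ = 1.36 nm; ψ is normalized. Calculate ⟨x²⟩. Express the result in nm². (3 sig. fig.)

⟨x^2⟩ ≈ 2.77 nm^2

By definition ⟨x²⟩ = ∫ x^2 |ψ(x)|² dx.
Using the Gaussian integral ∫_{−∞}^{∞} e^(−αx²) dx = √(π/α), evaluating both integrals, ⟨x²⟩ = 3·σ^2/2.
With σ = 1.36, ⟨x^2⟩ = 2.774.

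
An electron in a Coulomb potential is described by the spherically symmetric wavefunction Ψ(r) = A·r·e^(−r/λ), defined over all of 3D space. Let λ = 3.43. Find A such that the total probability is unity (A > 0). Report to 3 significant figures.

Normalization requires ∫|Ψ|² 4πr² dr = 1, integrated from 0 to ∞.
Recall ∫₀^∞ r^m e^(−r/β) dr = m!·β^(m+1), ∫|Ψ|² 4πr² dr = A²·(3·π·λ^5).
So A² = (3·π·λ^5)^(−1).
Substituting λ = 3.43 gives A² = 0.0002235, so A = 0.01495.

A ≈ 0.0149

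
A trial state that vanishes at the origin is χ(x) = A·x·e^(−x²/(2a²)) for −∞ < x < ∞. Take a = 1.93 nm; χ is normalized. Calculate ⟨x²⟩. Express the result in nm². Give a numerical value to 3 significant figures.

By definition ⟨x²⟩ = ∫ x^2 |χ(x)|² dx.
Using the Gaussian integral ∫_{−∞}^{∞} e^(−αx²) dx = √(π/α), since the A² factors cancel between numerator and denominator, ⟨x²⟩ = 3·a^2/2.
Putting a = 1.93 gives 5.587.

⟨x^2⟩ ≈ 5.59 nm^2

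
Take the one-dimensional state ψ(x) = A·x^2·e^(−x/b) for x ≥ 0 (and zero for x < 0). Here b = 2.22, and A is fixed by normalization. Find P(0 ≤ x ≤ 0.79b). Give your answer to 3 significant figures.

P ≈ 0.0226

The probability is P = ∫ |ψ|² dx over [0, 0.79b].
Since A² = 1/(3·b^5/4), this is the region integral divided by the full normalization integral.
In terms of u = x/b (A² and the length scale cancel between numerator and denominator), P = [∫_{0}^{0.79} u^4·e^(-2·u) du] / [∫_{0}^{∞} u^4·e^(-2·u) du].
An antiderivative of u^4·e^(-2·u) is -(u^4/2 + u^3 + 3·u^2/2 + 3·u/2 + 3/4)·e^(-2·u); evaluating from 0 to 0.79 gives ≈ 0.016947, while the full integral is 3/4.
This works out to P = 0.02260.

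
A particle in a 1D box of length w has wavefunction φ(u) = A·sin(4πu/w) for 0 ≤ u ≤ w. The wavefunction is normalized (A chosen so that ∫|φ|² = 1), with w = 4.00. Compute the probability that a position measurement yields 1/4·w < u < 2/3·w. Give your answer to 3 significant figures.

P ≈ 0.451

The probability is P = ∫ |φ|² du over [1/4·w, 2/3·w].
Since A² = 1/(w/2), this is the region integral divided by the full normalization integral.
In terms of t = u/w (A² and the length scale cancel between numerator and denominator), P = [∫_{1/4}^{2/3} sin(4·π·t)^2 dt] / [∫_{0}^{1} sin(4·π·t)^2 dt].
Using ∫ sin(4·π·t)^2 dt = t/2 - sin(4·π·t)·cos(4·π·t)/(8·π), the numerator is √(3)/(32·π) + 5/24 and the denominator is 1/2.
This works out to P = √(3)/(16·π) + 5/12.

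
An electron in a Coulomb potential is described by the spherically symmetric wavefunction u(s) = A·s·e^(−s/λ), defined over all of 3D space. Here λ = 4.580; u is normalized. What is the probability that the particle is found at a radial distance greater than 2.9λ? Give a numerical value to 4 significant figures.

P = ∫ |u|² 4πs² ds over s > 2.9λ.
Normalization gives A² = 1/(3·π·λ^5).
Substituting t = s/λ, A², 4π and the length scale all cancel in the ratio: P = ∫_{2.9}^{∞} t^4·e^(-2·t) dt / ∫_{0}^{∞} t^4·e^(-2·t) dt.
An antiderivative of t^4·e^(-2·t) is -(t^4/2 + t^3 + 3·t^2/2 + 3·t/2 + 3/4)·e^(-2·t); evaluating from 2.9 to ∞ gives ≈ 0.234539, while the full integral is 3/4.
This evaluates to P = 0.31272.

P ≈ 0.3127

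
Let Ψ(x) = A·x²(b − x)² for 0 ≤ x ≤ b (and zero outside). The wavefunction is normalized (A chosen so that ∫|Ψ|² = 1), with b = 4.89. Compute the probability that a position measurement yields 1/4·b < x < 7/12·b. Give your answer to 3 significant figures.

|Ψ|² is the probability density, so P = ∫_{1/4·b}^{7/12·b} |Ψ|² dx.
With A² fixed by ∫|Ψ|² = 1, i.e. A² = (b^9/630)^(−1), substitute and integrate.
Substituting u = x/b, A² and the length scale cancel in the ratio: P = ∫_{1/4}^{7/12} u^4·(1 - u)^4 du / ∫_{0}^{1} u^4·(1 - u)^4 du.
An antiderivative of u^4·(1 - u)^4 is u^5·(70·u^4 - 315·u^3 + 540·u^2 - 420·u + 126)/630; evaluating from 1/4 to 7/12 gives ≈ 0.0010298, while the full integral is 1/630.
Taking the ratio, P = 0.6487.

P ≈ 0.649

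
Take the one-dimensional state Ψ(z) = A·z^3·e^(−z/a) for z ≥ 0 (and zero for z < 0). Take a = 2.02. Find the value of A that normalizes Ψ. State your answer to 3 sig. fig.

A ≈ 0.0360

Normalization requires ∫|Ψ|² dz = 1, integrated from 0 to ∞.
With ∫₀^∞ z^6 e^(−αz) dz = 6!/α^7, carrying out the integral gives A² · 45·a^7/8.
Hence A² = 1/[45·a^7/8].
With a = 2.02: A² = 0.001295 and A = 0.03599.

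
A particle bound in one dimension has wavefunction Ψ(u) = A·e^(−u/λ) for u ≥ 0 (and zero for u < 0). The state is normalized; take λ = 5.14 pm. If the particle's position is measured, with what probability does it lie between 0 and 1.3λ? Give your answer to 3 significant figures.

P ≈ 0.926

|Ψ|² is the probability density, so P = ∫_{0}^{1.3λ} |Ψ|² du.
Since A² = 1/(λ/2), this is the region integral divided by the full normalization integral.
Substituting t = u/λ, A² and the length scale cancel in the ratio: P = ∫_{0}^{1.3} e^(-2·t) dt / ∫_{0}^{∞} e^(-2·t) dt.
With ∫ e^(-2·t) dt = -e^(-2·t)/2 + C, the region integral is 1/2 - e^(-13/5)/2 and the full one is 1/2.
Taking the ratio, P = 0.9257.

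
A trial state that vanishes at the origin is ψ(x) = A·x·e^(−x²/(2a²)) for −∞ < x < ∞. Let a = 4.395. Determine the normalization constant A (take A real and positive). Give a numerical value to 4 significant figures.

Require ∫ |ψ|² dx = 1 over the whole domain.
Using the Gaussian integral ∫_{−∞}^{∞} e^(−αx²) dx = √(π/α), the integral (without the A² prefactor) comes out to √(π)·a^3/2.
Hence A² = 1/[√(π)·a^3/2].
Substituting a = 4.395 gives A² = 0.013292, so A = 0.11529.

A ≈ 0.1153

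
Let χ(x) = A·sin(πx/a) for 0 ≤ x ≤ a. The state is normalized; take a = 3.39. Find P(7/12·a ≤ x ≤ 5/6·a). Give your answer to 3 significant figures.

|χ|² is the probability density, so P = ∫_{7/12·a}^{5/6·a} |χ|² dx.
With A² fixed by ∫|χ|² = 1, i.e. A² = (a/2)^(−1), substitute and integrate.
Substituting u = x/a, A² and the length scale cancel in the ratio: P = ∫_{7/12}^{5/6} sin(π·u)^2 du / ∫_{0}^{1} sin(π·u)^2 du.
An antiderivative of sin(π·u)^2 is u/2 - sin(2·π·u)/(4·π); evaluating from 7/12 to 5/6 gives -1/(8·π) + √(3)/(8·π) + 1/8, while the full integral is 1/2.
Taking the ratio, P = (-1 + √(3) + π)/(4·π).

P ≈ 0.308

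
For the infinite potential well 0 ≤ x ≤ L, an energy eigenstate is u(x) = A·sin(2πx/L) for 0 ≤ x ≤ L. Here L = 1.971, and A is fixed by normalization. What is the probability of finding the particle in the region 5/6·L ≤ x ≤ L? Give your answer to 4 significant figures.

|u|² is the probability density, so P = ∫_{5/6·L}^{L} |u|² dx.
Since A² = 1/(L/2), this is the region integral divided by the full normalization integral.
In terms of t = x/L (A² and the length scale cancel between numerator and denominator), P = [∫_{5/6}^{1} sin(2·π·t)^2 dt] / [∫_{0}^{1} sin(2·π·t)^2 dt].
With ∫ sin(2·π·t)^2 dt = t/2 - sin(4·π·t)/(8·π) + C, the region integral is -√(3)/(16·π) + 1/12 and the full one is 1/2.
Taking the ratio, P = (-√(3)/8 + π/6)/π.

P ≈ 0.09775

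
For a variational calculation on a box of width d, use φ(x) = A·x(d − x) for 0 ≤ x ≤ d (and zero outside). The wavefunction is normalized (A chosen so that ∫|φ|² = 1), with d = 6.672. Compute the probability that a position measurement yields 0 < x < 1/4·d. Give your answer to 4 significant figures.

The probability is P = ∫ |φ|² dx over [0, 1/4·d].
With A² fixed by ∫|φ|² = 1, i.e. A² = (d^5/30)^(−1), substitute and integrate.
Let u = x/d; then A² and the length scale cancel, so P = ∫_{0}^{1/4} u^2·(1 - u)^2 du ÷ ∫_{0}^{1} u^2·(1 - u)^2 du.
Using ∫ u^2·(1 - u)^2 du = u^3·(6·u^2 - 15·u + 10)/30, the numerator is ≈ 0.00345052 and the denominator is 1/30.
Evaluating gives P = 53/512.

P ≈ 0.1035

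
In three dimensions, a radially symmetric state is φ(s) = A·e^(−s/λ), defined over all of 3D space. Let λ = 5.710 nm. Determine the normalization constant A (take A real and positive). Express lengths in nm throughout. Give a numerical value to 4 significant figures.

The normalization condition is ∫|φ|² 4πs² ds = 1 from 0 to ∞.
In 3D with spherical symmetry the volume element is 4πs² ds.
∫|φ|² 4πs² ds = A²·(π·λ^3).
So A² = (π·λ^3)^(−1).
Plugging in λ = 5.710 yields A = 0.041350.

A ≈ 0.04135 nm^(-3/2)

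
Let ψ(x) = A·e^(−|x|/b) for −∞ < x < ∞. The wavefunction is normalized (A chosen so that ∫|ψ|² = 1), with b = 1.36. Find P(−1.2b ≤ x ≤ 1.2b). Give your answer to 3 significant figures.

P ≈ 0.909

P = ∫_{−1.2b}^{1.2b} |ψ(x)|² dx.
The normalization integral ∫|ψ|²dx over the whole domain equals b·A², and A² cancels in the ratio.
Both integrals are even about x = 0, so only the x ≥ 0 halves are needed (the factors of 2 cancel). Let u = x/b; then A² and the length scale cancel, so P = ∫_{0}^{1.2} e^(-2·u) du ÷ ∫_{0}^{∞} e^(-2·u) du.
An antiderivative of e^(-2·u) is -e^(-2·u)/2; evaluating from 0 to 1.2 gives 1/2 - e^(-12/5)/2, while the full integral is 1/2.
Evaluating gives P = 0.9093.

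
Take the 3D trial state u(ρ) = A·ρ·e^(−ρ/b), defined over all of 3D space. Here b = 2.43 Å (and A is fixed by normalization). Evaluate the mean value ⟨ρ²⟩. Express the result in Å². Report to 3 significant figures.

⟨ρ^2⟩ ≈ 44.3 Å^2

The expectation value is the |u|²-weighted average of ρ^2: ∫ ρ^2|u|² 4πρ² dρ.
Recall ∫₀^∞ ρ^m e^(−ρ/β) dρ = m!·β^(m+1), since the A² factors cancel between numerator and denominator, ⟨ρ²⟩ = 15·b^2/2.
Putting b = 2.43 gives 44.29.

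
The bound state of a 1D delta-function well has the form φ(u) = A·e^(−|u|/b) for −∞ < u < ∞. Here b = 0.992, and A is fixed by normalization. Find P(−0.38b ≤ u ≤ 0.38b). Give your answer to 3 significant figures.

The probability is P = ∫ |φ|² du over [−0.38b, 0.38b].
The normalization integral ∫|φ|²du over the whole domain equals b·A², and A² cancels in the ratio.
Both integrals are even about u = 0, so only the u ≥ 0 halves are needed (the factors of 2 cancel). In terms of t = u/b (A² and the length scale cancel between numerator and denominator), P = [∫_{0}^{0.38} e^(-2·t) dt] / [∫_{0}^{∞} e^(-2·t) dt].
With ∫ e^(-2·t) dt = -e^(-2·t)/2 + C, the region integral is 1/2 - e^(-19/25)/2 and the full one is 1/2.
Evaluating gives P = 0.5323.

P ≈ 0.532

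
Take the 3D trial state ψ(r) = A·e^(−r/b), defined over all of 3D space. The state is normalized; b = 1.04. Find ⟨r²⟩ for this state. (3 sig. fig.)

The expectation value is the |ψ|²-weighted average of r^2: ∫ r^2|ψ|² 4πr² dr.
The ratio of the moment integral to the normalization integral gives ⟨r²⟩ = 3·b^2.
With b = 1.04, ⟨r^2⟩ = 3.245.

⟨r^2⟩ ≈ 3.24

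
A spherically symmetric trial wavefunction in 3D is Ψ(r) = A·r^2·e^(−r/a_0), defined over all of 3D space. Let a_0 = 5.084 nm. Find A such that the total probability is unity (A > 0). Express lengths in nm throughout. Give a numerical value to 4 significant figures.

A ≈ 0.0004014 nm^(-7/2)

The normalization condition is ∫|Ψ|² 4πr² dr = 1 from 0 to ∞.
In 3D with spherical symmetry the volume element is 4πr² dr.
Using ∫₀^∞ rⁿ e^(−αr) dr = n!/αⁿ⁺¹, with Ψ = A·r^2·e^(−r/a_0), the integral evaluates to A²·[45·π·a_0^7/2].
Hence A² = 1/[45·π·a_0^7/2].
With a_0 = 5.084: A² = 1.6115E-7 and A = 0.00040143.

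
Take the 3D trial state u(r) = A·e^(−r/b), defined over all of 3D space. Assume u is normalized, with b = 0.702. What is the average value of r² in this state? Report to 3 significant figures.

The expectation value is the |u|²-weighted average of r^2: ∫ r^2|u|² 4πr² dr.
Evaluating both integrals, ⟨r²⟩ = 3·b^2.
With b = 0.702, ⟨r^2⟩ = 1.478.

⟨r^2⟩ ≈ 1.48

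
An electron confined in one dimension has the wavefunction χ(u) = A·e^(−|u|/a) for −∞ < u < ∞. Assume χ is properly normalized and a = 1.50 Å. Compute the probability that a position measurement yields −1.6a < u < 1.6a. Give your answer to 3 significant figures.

|χ|² is the probability density, so P = ∫_{−1.6a}^{1.6a} |χ|² du.
With A² fixed by ∫|χ|² = 1, i.e. A² = (a)^(−1), substitute and integrate.
By symmetry take twice the u ≥ 0 contribution in numerator and denominator; the 2's cancel. Let t = u/a; then A² and the length scale cancel, so P = ∫_{0}^{1.6} e^(-2·t) dt ÷ ∫_{0}^{∞} e^(-2·t) dt.
Using ∫ e^(-2·t) dt = -e^(-2·t)/2, the numerator is 1/2 - e^(-16/5)/2 and the denominator is 1/2.
Evaluating gives P = 0.9592.

P ≈ 0.959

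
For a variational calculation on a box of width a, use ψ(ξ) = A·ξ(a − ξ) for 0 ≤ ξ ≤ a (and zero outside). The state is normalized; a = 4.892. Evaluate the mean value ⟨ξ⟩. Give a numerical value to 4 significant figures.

By definition ⟨ξ⟩ = ∫ ξ |ψ(ξ)|² dξ.
Evaluating both integrals, ⟨ξ⟩ = a/2.
With a = 4.892, ⟨ξ⟩ = 2.4460.

⟨ξ⟩ ≈ 2.446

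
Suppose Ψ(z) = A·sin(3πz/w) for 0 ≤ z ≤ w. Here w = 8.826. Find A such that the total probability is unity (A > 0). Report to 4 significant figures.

A ≈ 0.4760

We need A² ∫|f|² dz = 1, taking the integral from 0 to w.
With ∫₀^w sin²(nπz/w) dz = w/2, with Ψ = A·sin(3πz/w), the integral evaluates to A²·[w/2].
So A² = (w/2)^(−1).
Substituting w = 8.826 gives A² = 0.22660, so A = 0.47603.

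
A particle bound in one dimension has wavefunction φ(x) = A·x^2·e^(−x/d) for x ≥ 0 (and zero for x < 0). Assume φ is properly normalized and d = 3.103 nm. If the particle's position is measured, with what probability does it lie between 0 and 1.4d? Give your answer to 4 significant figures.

P ≈ 0.1523

The probability is P = ∫ |φ|² dx over [0, 1.4d].
With A² fixed by ∫|φ|² = 1, i.e. A² = (3·d^5/4)^(−1), substitute and integrate.
Substituting u = x/d, A² and the length scale cancel in the ratio: P = ∫_{0}^{1.4} u^4·e^(-2·u) du / ∫_{0}^{∞} u^4·e^(-2·u) du.
With ∫ u^4·e^(-2·u) du = -(u^4/2 + u^3 + 3·u^2/2 + 3·u/2 + 3/4)·e^(-2·u) + C, the region integral is ≈ 0.114243 and the full one is 3/4.
Evaluating gives P = 0.15232.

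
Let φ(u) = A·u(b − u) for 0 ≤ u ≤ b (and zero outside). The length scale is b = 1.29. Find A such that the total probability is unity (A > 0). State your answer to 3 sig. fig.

A ≈ 2.90

The normalization condition is ∫|φ|² du = 1 from 0 to b.
Carrying out the integral gives A² · b^5/30.
Setting this equal to 1 gives A² = 1/(b^5/30).
Plugging in b = 1.29 yields A = 2.898.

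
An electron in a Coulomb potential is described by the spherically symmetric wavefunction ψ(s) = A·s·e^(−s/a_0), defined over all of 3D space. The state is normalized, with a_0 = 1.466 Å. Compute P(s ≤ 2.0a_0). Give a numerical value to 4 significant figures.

P ≈ 0.3712

P = ∫ |ψ|² 4πs² ds over s ≤ 2.0a_0.
Normalization gives A² = 1/(3·π·a_0^5).
Substituting u = s/a_0, A², 4π and the length scale all cancel in the ratio: P = ∫_{0}^{2.0} u^4·e^(-2·u) du / ∫_{0}^{∞} u^4·e^(-2·u) du.
With ∫ u^4·e^(-2·u) du = -(u^4/2 + u^3 + 3·u^2/2 + 3·u/2 + 3/4)·e^(-2·u) + C, the region integral is 3/4 - 103·e^(-4)/4 and the full one is 3/4.
The region integral divided by the full integral gives P = 0.37116.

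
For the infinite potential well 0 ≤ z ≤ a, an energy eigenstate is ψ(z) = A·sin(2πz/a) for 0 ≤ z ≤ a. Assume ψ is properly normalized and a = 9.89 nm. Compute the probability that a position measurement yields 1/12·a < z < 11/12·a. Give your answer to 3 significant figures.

The probability is P = ∫ |ψ|² dz over [1/12·a, 11/12·a].
With A² fixed by ∫|ψ|² = 1, i.e. A² = (a/2)^(−1), substitute and integrate.
Let u = z/a; then A² and the length scale cancel, so P = ∫_{1/12}^{11/12} sin(2·π·u)^2 du ÷ ∫_{0}^{1} sin(2·π·u)^2 du.
An antiderivative of sin(2·π·u)^2 is u/2 - sin(4·π·u)/(8·π); evaluating from 1/12 to 11/12 gives √(3)/(8·π) + 5/12, while the full integral is 1/2.
This works out to P = √(3)/(4·π) + 5/6.

P ≈ 0.971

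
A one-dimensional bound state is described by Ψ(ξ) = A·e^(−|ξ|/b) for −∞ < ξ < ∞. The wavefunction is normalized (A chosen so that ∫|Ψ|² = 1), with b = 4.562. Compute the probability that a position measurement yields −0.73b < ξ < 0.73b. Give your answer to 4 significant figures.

P ≈ 0.7678

|Ψ|² is the probability density, so P = ∫_{−0.73b}^{0.73b} |Ψ|² dξ.
With A² fixed by ∫|Ψ|² = 1, i.e. A² = (b)^(−1), substitute and integrate.
Both integrals are even about ξ = 0, so only the ξ ≥ 0 halves are needed (the factors of 2 cancel). Let u = ξ/b; then A² and the length scale cancel, so P = ∫_{0}^{0.73} e^(-2·u) du ÷ ∫_{0}^{∞} e^(-2·u) du.
Using ∫ e^(-2·u) du = -e^(-2·u)/2, the numerator is 1/2 - e^(-73/50)/2 and the denominator is 1/2.
Taking the ratio, P = 0.76776.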